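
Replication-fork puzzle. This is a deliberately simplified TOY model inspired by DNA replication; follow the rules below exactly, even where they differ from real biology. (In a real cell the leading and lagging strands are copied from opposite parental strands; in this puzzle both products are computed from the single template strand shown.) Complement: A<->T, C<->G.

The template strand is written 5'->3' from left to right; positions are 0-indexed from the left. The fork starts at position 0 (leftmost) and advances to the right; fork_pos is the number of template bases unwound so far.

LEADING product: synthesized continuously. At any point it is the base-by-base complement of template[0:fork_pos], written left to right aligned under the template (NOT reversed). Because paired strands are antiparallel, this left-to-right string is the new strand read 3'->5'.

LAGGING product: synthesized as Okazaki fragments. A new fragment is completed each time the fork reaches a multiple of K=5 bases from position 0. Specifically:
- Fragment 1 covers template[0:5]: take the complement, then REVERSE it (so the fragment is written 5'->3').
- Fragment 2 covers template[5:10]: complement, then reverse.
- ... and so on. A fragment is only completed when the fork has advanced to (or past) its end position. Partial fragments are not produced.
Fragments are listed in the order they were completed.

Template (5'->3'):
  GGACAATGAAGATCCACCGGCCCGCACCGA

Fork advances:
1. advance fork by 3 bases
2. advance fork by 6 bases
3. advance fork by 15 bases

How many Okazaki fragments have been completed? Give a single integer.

Step 1: advance 3 -> fork_pos = 0 + 3 = 3. Next multiple of 5 is 5 (not reached); still 0 fragment(s).
Step 2: advance 6 -> fork_pos = 3 + 6 = 9. Reached multiple(s) of 5: 5 -> fragment 1 completed (1 total).
Step 3: advance 15 -> fork_pos = 9 + 15 = 24. Reached multiple(s) of 5: 10, 15, 20 -> fragments 2-4 completed (4 total).
Check: final fork_pos = 24; the multiples of 5 that are <= 24 are 5..20 -> 24 // 5 = 4 completed fragment(s).

Answer: 4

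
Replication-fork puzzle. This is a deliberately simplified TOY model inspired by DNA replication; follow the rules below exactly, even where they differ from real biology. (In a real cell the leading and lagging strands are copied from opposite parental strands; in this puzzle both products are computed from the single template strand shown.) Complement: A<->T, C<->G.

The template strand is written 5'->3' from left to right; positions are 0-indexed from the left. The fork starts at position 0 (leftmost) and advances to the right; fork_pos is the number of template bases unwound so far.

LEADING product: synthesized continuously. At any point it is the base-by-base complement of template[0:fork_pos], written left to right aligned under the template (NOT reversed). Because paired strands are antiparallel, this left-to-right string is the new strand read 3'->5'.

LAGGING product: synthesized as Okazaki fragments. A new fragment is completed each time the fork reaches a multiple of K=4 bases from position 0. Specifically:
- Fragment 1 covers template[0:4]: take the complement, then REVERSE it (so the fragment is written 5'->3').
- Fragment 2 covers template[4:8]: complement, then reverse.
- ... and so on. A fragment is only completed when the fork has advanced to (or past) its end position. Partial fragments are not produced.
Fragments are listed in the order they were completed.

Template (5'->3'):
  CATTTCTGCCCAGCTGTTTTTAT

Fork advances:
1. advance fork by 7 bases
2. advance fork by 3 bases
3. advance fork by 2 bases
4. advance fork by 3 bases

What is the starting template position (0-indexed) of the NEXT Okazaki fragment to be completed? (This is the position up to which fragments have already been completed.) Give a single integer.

Step 1: advance 7 -> fork_pos = 0 + 7 = 7. Reached multiple(s) of 4: 4 -> fragment 1 completed (1 total).
Step 2: advance 3 -> fork_pos = 7 + 3 = 10. Reached multiple(s) of 4: 8 -> fragment 2 completed (2 total).
Step 3: advance 2 -> fork_pos = 10 + 2 = 12. Reached multiple(s) of 4: 12 -> fragment 3 completed (3 total).
Step 4: advance 3 -> fork_pos = 12 + 3 = 15. Next multiple of 4 is 16 (not reached); still 3 fragment(s).
3 fragment(s) completed, covering template[0:12] (3 x 4 = 12). The next fragment, fragment 4, covers template[12:16], so it starts at position 12.

Answer: 12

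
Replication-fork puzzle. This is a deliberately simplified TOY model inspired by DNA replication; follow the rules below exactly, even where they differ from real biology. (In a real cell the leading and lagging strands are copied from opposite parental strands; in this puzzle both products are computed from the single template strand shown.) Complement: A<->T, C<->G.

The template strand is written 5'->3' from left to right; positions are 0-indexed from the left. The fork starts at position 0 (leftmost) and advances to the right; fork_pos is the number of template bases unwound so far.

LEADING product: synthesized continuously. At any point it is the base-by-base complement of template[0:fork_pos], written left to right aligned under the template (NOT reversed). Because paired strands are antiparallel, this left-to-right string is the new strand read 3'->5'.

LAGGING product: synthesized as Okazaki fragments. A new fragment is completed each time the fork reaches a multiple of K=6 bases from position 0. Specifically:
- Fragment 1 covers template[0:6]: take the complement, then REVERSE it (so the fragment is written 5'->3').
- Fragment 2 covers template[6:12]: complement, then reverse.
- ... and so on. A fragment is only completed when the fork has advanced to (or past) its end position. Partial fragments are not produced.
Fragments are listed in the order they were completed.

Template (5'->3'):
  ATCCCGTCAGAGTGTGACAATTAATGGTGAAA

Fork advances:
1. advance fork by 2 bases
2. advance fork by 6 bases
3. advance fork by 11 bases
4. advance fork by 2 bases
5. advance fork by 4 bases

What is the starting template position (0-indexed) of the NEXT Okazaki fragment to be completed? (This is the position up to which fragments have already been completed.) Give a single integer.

Step 1: advance 2 -> fork_pos = 0 + 2 = 2. Next multiple of 6 is 6 (not reached); still 0 fragment(s).
Step 2: advance 6 -> fork_pos = 2 + 6 = 8. Reached multiple(s) of 6: 6 -> fragment 1 completed (1 total).
Step 3: advance 11 -> fork_pos = 8 + 11 = 19. Reached multiple(s) of 6: 12, 18 -> fragments 2-3 completed (3 total).
Step 4: advance 2 -> fork_pos = 19 + 2 = 21. Next multiple of 6 is 24 (not reached); still 3 fragment(s).
Step 5: advance 4 -> fork_pos = 21 + 4 = 25. Reached multiple(s) of 6: 24 -> fragment 4 completed (4 total).
4 fragment(s) completed, covering template[0:24] (4 x 6 = 24). The next fragment, fragment 5, covers template[24:30], so it starts at position 24.

Answer: 24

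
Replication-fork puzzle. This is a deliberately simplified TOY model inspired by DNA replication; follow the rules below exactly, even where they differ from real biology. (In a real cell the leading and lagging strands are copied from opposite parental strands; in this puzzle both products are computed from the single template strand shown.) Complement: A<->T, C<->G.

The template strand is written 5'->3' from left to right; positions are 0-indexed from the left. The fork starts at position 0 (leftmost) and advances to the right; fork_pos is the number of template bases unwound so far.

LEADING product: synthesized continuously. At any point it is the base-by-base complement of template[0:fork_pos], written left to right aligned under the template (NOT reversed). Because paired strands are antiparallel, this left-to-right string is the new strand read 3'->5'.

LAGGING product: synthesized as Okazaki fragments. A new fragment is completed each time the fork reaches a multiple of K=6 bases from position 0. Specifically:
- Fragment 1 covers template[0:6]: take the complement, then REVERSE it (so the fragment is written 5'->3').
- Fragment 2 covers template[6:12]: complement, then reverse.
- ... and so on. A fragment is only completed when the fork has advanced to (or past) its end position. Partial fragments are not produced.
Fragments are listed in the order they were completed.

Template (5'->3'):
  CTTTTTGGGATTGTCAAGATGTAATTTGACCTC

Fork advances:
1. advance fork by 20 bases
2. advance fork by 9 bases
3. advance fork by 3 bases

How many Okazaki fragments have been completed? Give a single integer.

Step 1: advance 20 -> fork_pos = 0 + 20 = 20. Reached multiple(s) of 6: 6, 12, 18 -> fragments 1-3 completed (3 total).
Step 2: advance 9 -> fork_pos = 20 + 9 = 29. Reached multiple(s) of 6: 24 -> fragment 4 completed (4 total).
Step 3: advance 3 -> fork_pos = 29 + 3 = 32. Reached multiple(s) of 6: 30 -> fragment 5 completed (5 total).
Check: final fork_pos = 32; the multiples of 6 that are <= 32 are 6..30 -> 32 // 6 = 5 completed fragment(s).

Answer: 5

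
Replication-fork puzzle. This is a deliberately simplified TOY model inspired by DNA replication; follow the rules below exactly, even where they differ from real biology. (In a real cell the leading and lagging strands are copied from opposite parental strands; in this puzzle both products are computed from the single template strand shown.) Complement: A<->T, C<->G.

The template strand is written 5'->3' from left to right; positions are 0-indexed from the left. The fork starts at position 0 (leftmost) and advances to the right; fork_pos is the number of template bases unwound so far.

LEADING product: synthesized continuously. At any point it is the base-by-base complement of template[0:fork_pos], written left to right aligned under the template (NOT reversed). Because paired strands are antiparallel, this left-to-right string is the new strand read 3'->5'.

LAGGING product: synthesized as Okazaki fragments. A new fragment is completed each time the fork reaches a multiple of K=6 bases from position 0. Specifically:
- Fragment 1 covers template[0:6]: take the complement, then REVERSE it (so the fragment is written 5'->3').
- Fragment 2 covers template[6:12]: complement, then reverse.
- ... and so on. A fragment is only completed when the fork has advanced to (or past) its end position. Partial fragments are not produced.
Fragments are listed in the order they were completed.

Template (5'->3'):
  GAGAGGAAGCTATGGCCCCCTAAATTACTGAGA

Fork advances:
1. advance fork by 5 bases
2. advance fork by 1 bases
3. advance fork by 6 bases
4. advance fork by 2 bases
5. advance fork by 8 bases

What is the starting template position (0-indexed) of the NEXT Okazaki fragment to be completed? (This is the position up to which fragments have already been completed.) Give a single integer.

Answer: 18

Derivation:
Step 1: advance 5 -> fork_pos = 0 + 5 = 5. Next multiple of 6 is 6 (not reached); still 0 fragment(s).
Step 2: advance 1 -> fork_pos = 5 + 1 = 6. Reached multiple(s) of 6: 6 -> fragment 1 completed (1 total).
Step 3: advance 6 -> fork_pos = 6 + 6 = 12. Reached multiple(s) of 6: 12 -> fragment 2 completed (2 total).
Step 4: advance 2 -> fork_pos = 12 + 2 = 14. Next multiple of 6 is 18 (not reached); still 2 fragment(s).
Step 5: advance 8 -> fork_pos = 14 + 8 = 22. Reached multiple(s) of 6: 18 -> fragment 3 completed (3 total).
3 fragment(s) completed, covering template[0:18] (3 x 6 = 18). The next fragment, fragment 4, covers template[18:24], so it starts at position 18.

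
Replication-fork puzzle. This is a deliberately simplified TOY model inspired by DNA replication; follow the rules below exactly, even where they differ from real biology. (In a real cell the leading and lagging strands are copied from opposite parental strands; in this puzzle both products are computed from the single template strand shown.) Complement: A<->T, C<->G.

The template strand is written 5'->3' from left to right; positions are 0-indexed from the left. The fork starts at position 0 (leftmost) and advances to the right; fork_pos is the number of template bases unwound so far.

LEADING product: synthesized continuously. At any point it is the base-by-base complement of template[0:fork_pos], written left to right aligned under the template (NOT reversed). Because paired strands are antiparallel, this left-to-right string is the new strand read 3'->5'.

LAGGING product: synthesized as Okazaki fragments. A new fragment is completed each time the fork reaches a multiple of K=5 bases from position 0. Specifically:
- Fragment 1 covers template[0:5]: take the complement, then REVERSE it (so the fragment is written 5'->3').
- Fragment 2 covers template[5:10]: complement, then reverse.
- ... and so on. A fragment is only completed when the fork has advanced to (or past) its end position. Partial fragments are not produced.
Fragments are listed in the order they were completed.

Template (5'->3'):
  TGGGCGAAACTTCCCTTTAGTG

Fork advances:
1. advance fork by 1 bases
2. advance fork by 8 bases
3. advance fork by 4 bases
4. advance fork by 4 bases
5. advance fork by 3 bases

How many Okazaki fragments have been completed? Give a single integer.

Step 1: advance 1 -> fork_pos = 0 + 1 = 1. Next multiple of 5 is 5 (not reached); still 0 fragment(s).
Step 2: advance 8 -> fork_pos = 1 + 8 = 9. Reached multiple(s) of 5: 5 -> fragment 1 completed (1 total).
Step 3: advance 4 -> fork_pos = 9 + 4 = 13. Reached multiple(s) of 5: 10 -> fragment 2 completed (2 total).
Step 4: advance 4 -> fork_pos = 13 + 4 = 17. Reached multiple(s) of 5: 15 -> fragment 3 completed (3 total).
Step 5: advance 3 -> fork_pos = 17 + 3 = 20. Reached multiple(s) of 5: 20 -> fragment 4 completed (4 total).
Check: final fork_pos = 20; the multiples of 5 that are <= 20 are 5..20 -> 20 // 5 = 4 completed fragment(s).

Answer: 4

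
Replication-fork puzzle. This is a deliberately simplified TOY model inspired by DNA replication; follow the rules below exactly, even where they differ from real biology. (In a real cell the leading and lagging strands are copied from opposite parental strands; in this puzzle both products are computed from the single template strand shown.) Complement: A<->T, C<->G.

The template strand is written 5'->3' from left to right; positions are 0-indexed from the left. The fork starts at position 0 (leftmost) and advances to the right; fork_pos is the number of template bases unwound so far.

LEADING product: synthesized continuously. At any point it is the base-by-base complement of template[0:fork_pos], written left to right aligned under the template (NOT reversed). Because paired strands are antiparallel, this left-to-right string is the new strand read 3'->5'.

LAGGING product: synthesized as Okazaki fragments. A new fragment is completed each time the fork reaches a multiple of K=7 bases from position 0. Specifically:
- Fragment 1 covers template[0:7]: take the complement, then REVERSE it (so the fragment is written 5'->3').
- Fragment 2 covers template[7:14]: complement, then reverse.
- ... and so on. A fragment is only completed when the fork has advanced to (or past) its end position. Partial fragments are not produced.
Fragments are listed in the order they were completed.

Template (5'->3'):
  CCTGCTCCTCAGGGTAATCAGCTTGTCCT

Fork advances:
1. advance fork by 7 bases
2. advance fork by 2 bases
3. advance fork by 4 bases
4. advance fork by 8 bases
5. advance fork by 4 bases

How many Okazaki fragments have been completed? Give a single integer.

Answer: 3

Derivation:
Step 1: advance 7 -> fork_pos = 0 + 7 = 7. Reached multiple(s) of 7: 7 -> fragment 1 completed (1 total).
Step 2: advance 2 -> fork_pos = 7 + 2 = 9. Next multiple of 7 is 14 (not reached); still 1 fragment(s).
Step 3: advance 4 -> fork_pos = 9 + 4 = 13. Next multiple of 7 is 14 (not reached); still 1 fragment(s).
Step 4: advance 8 -> fork_pos = 13 + 8 = 21. Reached multiple(s) of 7: 14, 21 -> fragments 2-3 completed (3 total).
Step 5: advance 4 -> fork_pos = 21 + 4 = 25. Next multiple of 7 is 28 (not reached); still 3 fragment(s).
Check: final fork_pos = 25; the multiples of 7 that are <= 25 are 7..21 -> 25 // 7 = 3 completed fragment(s).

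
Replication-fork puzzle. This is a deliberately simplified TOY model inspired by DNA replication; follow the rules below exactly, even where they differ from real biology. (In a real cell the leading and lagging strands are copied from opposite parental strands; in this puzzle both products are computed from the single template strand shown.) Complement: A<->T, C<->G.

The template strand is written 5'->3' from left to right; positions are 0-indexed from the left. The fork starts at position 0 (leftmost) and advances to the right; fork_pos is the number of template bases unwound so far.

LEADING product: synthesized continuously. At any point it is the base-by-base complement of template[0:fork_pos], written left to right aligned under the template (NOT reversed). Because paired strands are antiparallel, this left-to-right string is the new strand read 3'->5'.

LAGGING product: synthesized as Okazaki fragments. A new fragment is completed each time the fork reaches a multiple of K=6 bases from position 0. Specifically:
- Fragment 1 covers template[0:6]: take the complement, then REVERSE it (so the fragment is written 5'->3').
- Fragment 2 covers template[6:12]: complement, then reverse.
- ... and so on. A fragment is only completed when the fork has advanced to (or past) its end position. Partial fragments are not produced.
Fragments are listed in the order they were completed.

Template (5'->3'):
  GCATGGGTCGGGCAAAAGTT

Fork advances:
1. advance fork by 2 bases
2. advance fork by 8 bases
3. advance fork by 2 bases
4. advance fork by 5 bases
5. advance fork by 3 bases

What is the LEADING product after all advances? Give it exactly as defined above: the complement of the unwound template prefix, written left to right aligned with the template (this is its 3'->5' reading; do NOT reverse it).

Step 1: advance 2 -> fork_pos = 0 + 2 = 2.
Step 2: advance 8 -> fork_pos = 2 + 8 = 10.
Step 3: advance 2 -> fork_pos = 10 + 2 = 12.
Step 4: advance 5 -> fork_pos = 12 + 5 = 17.
Step 5: advance 3 -> fork_pos = 17 + 3 = 20.
Unwound prefix: template[0:20] = GCATGGGTCGGGCAAAAGTT
Complement it base by base (A<->T, C<->G), keeping left-to-right order:
  [0:5] GCATG -> CGTAC
  [5:10] GGTCG -> CCAGC
  [10:15] GGCAA -> CCGTT
  [15:20] AAGTT -> TTCAA
Concatenate: CGTACCCAGCCCGTTTTCAA (length 20; written aligned with the template, i.e. 3'->5').

Answer: CGTACCCAGCCCGTTTTCAA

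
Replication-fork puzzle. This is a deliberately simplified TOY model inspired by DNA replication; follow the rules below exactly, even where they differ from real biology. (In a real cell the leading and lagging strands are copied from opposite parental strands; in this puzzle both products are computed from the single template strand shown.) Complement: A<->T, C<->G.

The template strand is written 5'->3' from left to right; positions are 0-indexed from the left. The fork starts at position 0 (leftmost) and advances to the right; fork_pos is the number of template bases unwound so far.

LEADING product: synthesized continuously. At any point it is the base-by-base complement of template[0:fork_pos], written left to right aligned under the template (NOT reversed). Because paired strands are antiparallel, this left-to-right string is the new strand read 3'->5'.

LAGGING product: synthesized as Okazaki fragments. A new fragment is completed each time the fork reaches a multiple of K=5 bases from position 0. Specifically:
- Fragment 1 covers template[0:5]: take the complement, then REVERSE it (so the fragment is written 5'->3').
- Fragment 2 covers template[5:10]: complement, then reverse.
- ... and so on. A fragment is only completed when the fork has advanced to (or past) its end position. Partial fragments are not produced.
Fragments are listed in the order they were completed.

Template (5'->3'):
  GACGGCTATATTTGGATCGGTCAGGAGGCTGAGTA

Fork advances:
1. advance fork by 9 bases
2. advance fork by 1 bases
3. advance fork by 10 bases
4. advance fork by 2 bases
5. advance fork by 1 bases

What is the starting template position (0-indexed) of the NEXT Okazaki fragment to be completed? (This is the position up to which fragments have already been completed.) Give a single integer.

Step 1: advance 9 -> fork_pos = 0 + 9 = 9. Reached multiple(s) of 5: 5 -> fragment 1 completed (1 total).
Step 2: advance 1 -> fork_pos = 9 + 1 = 10. Reached multiple(s) of 5: 10 -> fragment 2 completed (2 total).
Step 3: advance 10 -> fork_pos = 10 + 10 = 20. Reached multiple(s) of 5: 15, 20 -> fragments 3-4 completed (4 total).
Step 4: advance 2 -> fork_pos = 20 + 2 = 22. Next multiple of 5 is 25 (not reached); still 4 fragment(s).
Step 5: advance 1 -> fork_pos = 22 + 1 = 23. Next multiple of 5 is 25 (not reached); still 4 fragment(s).
4 fragment(s) completed, covering template[0:20] (4 x 5 = 20). The next fragment, fragment 5, covers template[20:25], so it starts at position 20.

Answer: 20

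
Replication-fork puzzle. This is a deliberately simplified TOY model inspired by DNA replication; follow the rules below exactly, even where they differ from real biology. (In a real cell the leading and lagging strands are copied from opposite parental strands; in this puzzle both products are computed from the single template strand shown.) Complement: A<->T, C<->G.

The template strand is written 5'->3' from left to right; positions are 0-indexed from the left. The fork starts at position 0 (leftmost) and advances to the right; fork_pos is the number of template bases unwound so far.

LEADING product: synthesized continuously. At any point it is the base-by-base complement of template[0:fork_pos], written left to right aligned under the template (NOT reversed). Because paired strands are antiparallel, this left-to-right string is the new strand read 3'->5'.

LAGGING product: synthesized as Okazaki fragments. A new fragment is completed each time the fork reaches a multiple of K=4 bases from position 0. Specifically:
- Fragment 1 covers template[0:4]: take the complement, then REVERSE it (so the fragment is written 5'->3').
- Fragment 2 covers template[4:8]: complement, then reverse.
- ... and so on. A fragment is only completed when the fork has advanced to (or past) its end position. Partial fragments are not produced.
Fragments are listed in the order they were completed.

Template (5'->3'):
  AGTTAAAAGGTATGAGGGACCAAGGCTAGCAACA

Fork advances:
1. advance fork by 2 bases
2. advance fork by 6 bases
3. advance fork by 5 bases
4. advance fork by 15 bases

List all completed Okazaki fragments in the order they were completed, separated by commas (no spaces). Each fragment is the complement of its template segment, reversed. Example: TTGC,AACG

Answer: AACT,TTTT,TACC,CTCA,GTCC,CTTG,TAGC

Derivation:
Step 1: advance 2 -> fork_pos = 0 + 2 = 2. Next multiple of 4 is 4 (not reached); still 0 fragment(s).
Step 2: advance 6 -> fork_pos = 2 + 6 = 8. Reached multiple(s) of 4: 4, 8 -> fragments 1-2 completed (2 total).
Step 3: advance 5 -> fork_pos = 8 + 5 = 13. Reached multiple(s) of 4: 12 -> fragment 3 completed (3 total).
Step 4: advance 15 -> fork_pos = 13 + 15 = 28. Reached multiple(s) of 4: 16, 20, 24, 28 -> fragments 4-7 completed (7 total).
Final fork_pos = 28, so 7 fragment(s) are complete. Build each: template segment -> complement -> reverse.
Fragment 1: template[0:4] = AGTT -> complement TCAA -> reversed AACT
Fragment 2: template[4:8] = AAAA -> complement TTTT -> reversed TTTT
Fragment 3: template[8:12] = GGTA -> complement CCAT -> reversed TACC
Fragment 4: template[12:16] = TGAG -> complement ACTC -> reversed CTCA
Fragment 5: template[16:20] = GGAC -> complement CCTG -> reversed GTCC
Fragment 6: template[20:24] = CAAG -> complement GTTC -> reversed CTTG
Fragment 7: template[24:28] = GCTA -> complement CGAT -> reversed TAGC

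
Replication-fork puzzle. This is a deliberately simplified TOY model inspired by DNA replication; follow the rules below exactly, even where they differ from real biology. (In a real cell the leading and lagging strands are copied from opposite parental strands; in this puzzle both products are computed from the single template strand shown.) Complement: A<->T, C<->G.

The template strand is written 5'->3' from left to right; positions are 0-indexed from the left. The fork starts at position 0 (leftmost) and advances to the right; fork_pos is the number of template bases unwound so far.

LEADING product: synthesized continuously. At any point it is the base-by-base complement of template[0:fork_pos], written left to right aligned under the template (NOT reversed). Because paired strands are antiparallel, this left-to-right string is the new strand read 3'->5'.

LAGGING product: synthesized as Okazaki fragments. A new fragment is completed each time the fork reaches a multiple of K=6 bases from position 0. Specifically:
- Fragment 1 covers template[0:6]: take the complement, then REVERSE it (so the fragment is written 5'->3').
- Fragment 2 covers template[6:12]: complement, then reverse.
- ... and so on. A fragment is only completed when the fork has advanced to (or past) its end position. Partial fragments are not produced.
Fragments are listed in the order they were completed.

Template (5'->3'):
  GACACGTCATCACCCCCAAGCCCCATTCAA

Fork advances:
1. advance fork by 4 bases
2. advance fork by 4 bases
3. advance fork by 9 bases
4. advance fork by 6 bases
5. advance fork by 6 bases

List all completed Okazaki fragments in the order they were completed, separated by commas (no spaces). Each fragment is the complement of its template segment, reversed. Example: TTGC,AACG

Step 1: advance 4 -> fork_pos = 0 + 4 = 4. Next multiple of 6 is 6 (not reached); still 0 fragment(s).
Step 2: advance 4 -> fork_pos = 4 + 4 = 8. Reached multiple(s) of 6: 6 -> fragment 1 completed (1 total).
Step 3: advance 9 -> fork_pos = 8 + 9 = 17. Reached multiple(s) of 6: 12 -> fragment 2 completed (2 total).
Step 4: advance 6 -> fork_pos = 17 + 6 = 23. Reached multiple(s) of 6: 18 -> fragment 3 completed (3 total).
Step 5: advance 6 -> fork_pos = 23 + 6 = 29. Reached multiple(s) of 6: 24 -> fragment 4 completed (4 total).
Final fork_pos = 29, so 4 fragment(s) are complete. Build each: template segment -> complement -> reverse.
Fragment 1: template[0:6] = GACACG -> complement CTGTGC -> reversed CGTGTC
Fragment 2: template[6:12] = TCATCA -> complement AGTAGT -> reversed TGATGA
Fragment 3: template[12:18] = CCCCCA -> complement GGGGGT -> reversed TGGGGG
Fragment 4: template[18:24] = AGCCCC -> complement TCGGGG -> reversed GGGGCT

Answer: CGTGTC,TGATGA,TGGGGG,GGGGCT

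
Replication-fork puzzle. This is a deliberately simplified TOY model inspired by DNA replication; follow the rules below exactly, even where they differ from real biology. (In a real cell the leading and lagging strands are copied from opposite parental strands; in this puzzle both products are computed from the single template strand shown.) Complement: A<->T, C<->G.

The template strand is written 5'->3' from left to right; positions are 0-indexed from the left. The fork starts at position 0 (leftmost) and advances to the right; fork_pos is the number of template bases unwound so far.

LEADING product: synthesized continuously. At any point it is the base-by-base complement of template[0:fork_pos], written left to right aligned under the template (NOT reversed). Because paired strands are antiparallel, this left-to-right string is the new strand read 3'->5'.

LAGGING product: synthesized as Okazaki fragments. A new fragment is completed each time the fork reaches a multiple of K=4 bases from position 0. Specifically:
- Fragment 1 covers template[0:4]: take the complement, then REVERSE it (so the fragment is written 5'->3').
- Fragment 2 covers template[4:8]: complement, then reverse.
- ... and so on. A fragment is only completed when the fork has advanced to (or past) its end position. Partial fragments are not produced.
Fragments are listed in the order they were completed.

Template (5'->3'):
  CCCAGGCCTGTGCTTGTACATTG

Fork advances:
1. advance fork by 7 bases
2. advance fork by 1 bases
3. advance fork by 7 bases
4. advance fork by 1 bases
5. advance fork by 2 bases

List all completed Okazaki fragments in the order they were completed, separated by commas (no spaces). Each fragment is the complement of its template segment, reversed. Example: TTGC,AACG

Step 1: advance 7 -> fork_pos = 0 + 7 = 7. Reached multiple(s) of 4: 4 -> fragment 1 completed (1 total).
Step 2: advance 1 -> fork_pos = 7 + 1 = 8. Reached multiple(s) of 4: 8 -> fragment 2 completed (2 total).
Step 3: advance 7 -> fork_pos = 8 + 7 = 15. Reached multiple(s) of 4: 12 -> fragment 3 completed (3 total).
Step 4: advance 1 -> fork_pos = 15 + 1 = 16. Reached multiple(s) of 4: 16 -> fragment 4 completed (4 total).
Step 5: advance 2 -> fork_pos = 16 + 2 = 18. Next multiple of 4 is 20 (not reached); still 4 fragment(s).
Final fork_pos = 18, so 4 fragment(s) are complete. Build each: template segment -> complement -> reverse.
Fragment 1: template[0:4] = CCCA -> complement GGGT -> reversed TGGG
Fragment 2: template[4:8] = GGCC -> complement CCGG -> reversed GGCC
Fragment 3: template[8:12] = TGTG -> complement ACAC -> reversed CACA
Fragment 4: template[12:16] = CTTG -> complement GAAC -> reversed CAAG

Answer: TGGG,GGCC,CACA,CAAG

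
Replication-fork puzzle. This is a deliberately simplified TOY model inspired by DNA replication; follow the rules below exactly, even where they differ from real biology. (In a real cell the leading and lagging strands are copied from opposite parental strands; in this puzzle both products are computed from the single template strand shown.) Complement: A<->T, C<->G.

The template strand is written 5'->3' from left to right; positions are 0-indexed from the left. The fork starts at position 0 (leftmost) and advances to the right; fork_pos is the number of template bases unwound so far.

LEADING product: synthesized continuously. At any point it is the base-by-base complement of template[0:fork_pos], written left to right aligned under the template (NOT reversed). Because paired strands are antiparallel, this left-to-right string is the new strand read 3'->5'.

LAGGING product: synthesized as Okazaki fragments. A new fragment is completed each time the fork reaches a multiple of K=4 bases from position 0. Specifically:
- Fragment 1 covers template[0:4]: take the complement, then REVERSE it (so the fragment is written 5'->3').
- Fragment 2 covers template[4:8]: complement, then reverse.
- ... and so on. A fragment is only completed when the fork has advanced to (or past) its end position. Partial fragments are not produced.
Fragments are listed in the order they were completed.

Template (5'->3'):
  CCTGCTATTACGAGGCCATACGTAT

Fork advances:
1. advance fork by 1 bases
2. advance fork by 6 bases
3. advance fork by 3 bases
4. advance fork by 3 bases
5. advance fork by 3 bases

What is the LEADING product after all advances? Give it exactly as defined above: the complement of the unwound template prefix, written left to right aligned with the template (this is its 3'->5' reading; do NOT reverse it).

Answer: GGACGATAATGCTCCG

Derivation:
Step 1: advance 1 -> fork_pos = 0 + 1 = 1.
Step 2: advance 6 -> fork_pos = 1 + 6 = 7.
Step 3: advance 3 -> fork_pos = 7 + 3 = 10.
Step 4: advance 3 -> fork_pos = 10 + 3 = 13.
Step 5: advance 3 -> fork_pos = 13 + 3 = 16.
Unwound prefix: template[0:16] = CCTGCTATTACGAGGC
Complement it base by base (A<->T, C<->G), keeping left-to-right order:
  [0:5] CCTGC -> GGACG
  [5:10] TATTA -> ATAAT
  [10:15] CGAGG -> GCTCC
  [15:16] C -> G
Concatenate: GGACGATAATGCTCCG (length 16; written aligned with the template, i.e. 3'->5').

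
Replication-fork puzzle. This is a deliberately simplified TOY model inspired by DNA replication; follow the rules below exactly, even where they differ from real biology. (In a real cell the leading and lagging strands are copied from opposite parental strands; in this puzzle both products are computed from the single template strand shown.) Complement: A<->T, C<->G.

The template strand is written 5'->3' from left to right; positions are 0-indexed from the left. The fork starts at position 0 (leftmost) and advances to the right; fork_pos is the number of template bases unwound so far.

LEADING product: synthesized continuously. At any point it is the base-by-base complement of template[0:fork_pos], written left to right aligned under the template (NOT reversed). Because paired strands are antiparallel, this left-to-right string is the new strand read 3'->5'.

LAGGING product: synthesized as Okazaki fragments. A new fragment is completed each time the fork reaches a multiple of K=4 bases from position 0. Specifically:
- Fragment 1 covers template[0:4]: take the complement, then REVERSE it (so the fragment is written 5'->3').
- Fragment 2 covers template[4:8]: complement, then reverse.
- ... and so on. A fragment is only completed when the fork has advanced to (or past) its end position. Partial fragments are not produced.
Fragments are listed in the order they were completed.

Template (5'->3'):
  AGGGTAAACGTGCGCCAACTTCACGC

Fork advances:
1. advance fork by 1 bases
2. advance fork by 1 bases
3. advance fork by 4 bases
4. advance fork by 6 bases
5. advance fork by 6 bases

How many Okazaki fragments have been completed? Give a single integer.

Step 1: advance 1 -> fork_pos = 0 + 1 = 1. Next multiple of 4 is 4 (not reached); still 0 fragment(s).
Step 2: advance 1 -> fork_pos = 1 + 1 = 2. Next multiple of 4 is 4 (not reached); still 0 fragment(s).
Step 3: advance 4 -> fork_pos = 2 + 4 = 6. Reached multiple(s) of 4: 4 -> fragment 1 completed (1 total).
Step 4: advance 6 -> fork_pos = 6 + 6 = 12. Reached multiple(s) of 4: 8, 12 -> fragments 2-3 completed (3 total).
Step 5: advance 6 -> fork_pos = 12 + 6 = 18. Reached multiple(s) of 4: 16 -> fragment 4 completed (4 total).
Check: final fork_pos = 18; the multiples of 4 that are <= 18 are 4..16 -> 18 // 4 = 4 completed fragment(s).

Answer: 4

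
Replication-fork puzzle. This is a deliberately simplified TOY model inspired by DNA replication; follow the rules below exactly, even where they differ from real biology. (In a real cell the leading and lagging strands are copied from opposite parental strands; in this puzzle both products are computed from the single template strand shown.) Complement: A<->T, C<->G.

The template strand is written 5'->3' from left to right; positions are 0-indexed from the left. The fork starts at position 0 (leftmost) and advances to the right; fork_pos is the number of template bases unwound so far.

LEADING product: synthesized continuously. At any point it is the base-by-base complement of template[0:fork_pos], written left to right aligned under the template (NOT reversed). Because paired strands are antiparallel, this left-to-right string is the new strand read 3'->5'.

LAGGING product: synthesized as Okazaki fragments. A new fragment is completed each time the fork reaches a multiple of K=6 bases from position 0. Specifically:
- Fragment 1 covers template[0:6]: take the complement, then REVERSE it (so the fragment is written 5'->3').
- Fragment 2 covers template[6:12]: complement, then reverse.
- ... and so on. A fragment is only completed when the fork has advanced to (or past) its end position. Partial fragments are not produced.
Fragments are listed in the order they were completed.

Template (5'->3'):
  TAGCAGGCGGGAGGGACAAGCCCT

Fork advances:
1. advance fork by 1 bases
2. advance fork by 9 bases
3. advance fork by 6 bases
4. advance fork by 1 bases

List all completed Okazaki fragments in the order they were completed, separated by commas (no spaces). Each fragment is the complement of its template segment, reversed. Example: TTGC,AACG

Step 1: advance 1 -> fork_pos = 0 + 1 = 1. Next multiple of 6 is 6 (not reached); still 0 fragment(s).
Step 2: advance 9 -> fork_pos = 1 + 9 = 10. Reached multiple(s) of 6: 6 -> fragment 1 completed (1 total).
Step 3: advance 6 -> fork_pos = 10 + 6 = 16. Reached multiple(s) of 6: 12 -> fragment 2 completed (2 total).
Step 4: advance 1 -> fork_pos = 16 + 1 = 17. Next multiple of 6 is 18 (not reached); still 2 fragment(s).
Final fork_pos = 17, so 2 fragment(s) are complete. Build each: template segment -> complement -> reverse.
Fragment 1: template[0:6] = TAGCAG -> complement ATCGTC -> reversed CTGCTA
Fragment 2: template[6:12] = GCGGGA -> complement CGCCCT -> reversed TCCCGC

Answer: CTGCTA,TCCCGC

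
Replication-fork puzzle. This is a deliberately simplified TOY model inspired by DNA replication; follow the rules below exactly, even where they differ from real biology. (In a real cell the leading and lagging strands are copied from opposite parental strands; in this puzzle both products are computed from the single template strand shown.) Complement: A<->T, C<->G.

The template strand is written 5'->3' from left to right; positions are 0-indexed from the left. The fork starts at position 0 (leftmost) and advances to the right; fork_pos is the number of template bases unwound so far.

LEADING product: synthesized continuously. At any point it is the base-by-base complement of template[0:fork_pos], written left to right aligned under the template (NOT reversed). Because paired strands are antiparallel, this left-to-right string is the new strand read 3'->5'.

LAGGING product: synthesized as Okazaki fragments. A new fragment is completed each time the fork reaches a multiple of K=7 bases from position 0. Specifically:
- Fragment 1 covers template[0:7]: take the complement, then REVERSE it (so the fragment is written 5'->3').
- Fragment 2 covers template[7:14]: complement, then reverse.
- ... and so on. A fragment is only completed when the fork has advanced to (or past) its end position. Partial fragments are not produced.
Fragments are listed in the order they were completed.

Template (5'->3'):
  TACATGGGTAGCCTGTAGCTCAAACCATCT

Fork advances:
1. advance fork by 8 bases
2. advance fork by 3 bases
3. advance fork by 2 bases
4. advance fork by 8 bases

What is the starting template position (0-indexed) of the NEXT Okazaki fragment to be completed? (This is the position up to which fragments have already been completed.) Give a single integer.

Step 1: advance 8 -> fork_pos = 0 + 8 = 8. Reached multiple(s) of 7: 7 -> fragment 1 completed (1 total).
Step 2: advance 3 -> fork_pos = 8 + 3 = 11. Next multiple of 7 is 14 (not reached); still 1 fragment(s).
Step 3: advance 2 -> fork_pos = 11 + 2 = 13. Next multiple of 7 is 14 (not reached); still 1 fragment(s).
Step 4: advance 8 -> fork_pos = 13 + 8 = 21. Reached multiple(s) of 7: 14, 21 -> fragments 2-3 completed (3 total).
3 fragment(s) completed, covering template[0:21] (3 x 7 = 21). The next fragment, fragment 4, covers template[21:28], so it starts at position 21.

Answer: 21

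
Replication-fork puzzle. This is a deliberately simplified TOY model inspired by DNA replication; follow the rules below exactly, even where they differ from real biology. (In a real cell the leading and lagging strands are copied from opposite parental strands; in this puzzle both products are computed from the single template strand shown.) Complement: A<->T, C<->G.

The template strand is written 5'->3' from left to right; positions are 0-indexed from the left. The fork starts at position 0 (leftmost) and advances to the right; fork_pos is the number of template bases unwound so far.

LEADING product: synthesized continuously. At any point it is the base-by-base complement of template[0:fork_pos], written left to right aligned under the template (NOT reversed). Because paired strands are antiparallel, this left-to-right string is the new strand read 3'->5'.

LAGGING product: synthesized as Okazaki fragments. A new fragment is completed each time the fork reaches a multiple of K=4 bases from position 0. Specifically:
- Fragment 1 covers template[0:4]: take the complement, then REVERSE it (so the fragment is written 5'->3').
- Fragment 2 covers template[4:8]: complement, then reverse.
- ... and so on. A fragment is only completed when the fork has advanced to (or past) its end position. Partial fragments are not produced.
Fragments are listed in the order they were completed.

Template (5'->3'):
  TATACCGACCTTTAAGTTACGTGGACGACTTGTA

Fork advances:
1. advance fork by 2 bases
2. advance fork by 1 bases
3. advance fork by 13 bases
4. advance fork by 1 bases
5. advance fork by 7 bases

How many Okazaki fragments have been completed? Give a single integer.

Answer: 6

Derivation:
Step 1: advance 2 -> fork_pos = 0 + 2 = 2. Next multiple of 4 is 4 (not reached); still 0 fragment(s).
Step 2: advance 1 -> fork_pos = 2 + 1 = 3. Next multiple of 4 is 4 (not reached); still 0 fragment(s).
Step 3: advance 13 -> fork_pos = 3 + 13 = 16. Reached multiple(s) of 4: 4, 8, 12, 16 -> fragments 1-4 completed (4 total).
Step 4: advance 1 -> fork_pos = 16 + 1 = 17. Next multiple of 4 is 20 (not reached); still 4 fragment(s).
Step 5: advance 7 -> fork_pos = 17 + 7 = 24. Reached multiple(s) of 4: 20, 24 -> fragments 5-6 completed (6 total).
Check: final fork_pos = 24; the multiples of 4 that are <= 24 are 4..24 -> 24 // 4 = 6 completed fragment(s).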